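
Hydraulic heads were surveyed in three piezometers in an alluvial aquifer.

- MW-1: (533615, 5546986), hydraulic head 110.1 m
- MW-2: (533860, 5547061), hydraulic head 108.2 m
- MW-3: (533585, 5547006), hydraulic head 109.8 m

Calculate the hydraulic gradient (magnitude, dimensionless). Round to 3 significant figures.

Differences from MW-1: to MW-2 (Δx, Δy, Δh) = (245, 75, -1.9); to MW-3 = (-30, 20, -0.3).
Solve a·Δx + b·Δy = Δh: det = 245·20 − (-30)·75 = 7150.
∂h/∂x = [(-1.9)·20 − (-0.3)·75] / 7150 = -0.002168
∂h/∂y = [245·(-0.3) − (-30)·(-1.9)] / 7150 = -0.01825
|∇h| = √(-0.002168² + -0.01825²) = 0.01838

0.0184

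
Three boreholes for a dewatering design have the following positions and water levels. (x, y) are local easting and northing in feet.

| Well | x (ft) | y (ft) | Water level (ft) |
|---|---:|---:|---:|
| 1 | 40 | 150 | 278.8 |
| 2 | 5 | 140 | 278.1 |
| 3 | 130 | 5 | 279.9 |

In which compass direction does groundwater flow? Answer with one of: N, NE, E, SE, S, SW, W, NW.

W

Differences from 1: to 2 (Δx, Δy, Δh) = (-35, -10, -0.7); to 3 = (90, -145, +1.1).
Solve a·Δx + b·Δy = Δh: det = (-35)·(-145) − 90·(-10) = 5975.
∂h/∂x = [(-0.7)·(-145) − (+1.1)·(-10)] / 5975 = +0.01883
∂h/∂y = [(-35)·(+1.1) − 90·(-0.7)] / 5975 = +0.004100
Flow = −∇h = (-0.01883 east, -0.004100 north), which points west.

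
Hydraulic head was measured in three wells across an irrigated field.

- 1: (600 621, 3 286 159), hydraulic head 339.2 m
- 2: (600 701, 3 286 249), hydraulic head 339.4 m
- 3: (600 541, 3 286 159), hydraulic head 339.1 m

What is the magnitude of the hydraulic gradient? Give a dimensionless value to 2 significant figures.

With h = a·x + b·y + c and 1 as origin, the differences give:
  80·a + 90·b = +0.2
  (-80)·a + 0·b = -0.1
Eliminate b (×0 and ×90, subtract): 7200·a = 9.00 → a = ∂h/∂x = +0.001250
Back-substitute: b = ∂h/∂y = +0.001111.
|∇h| = √(0.001250² + 0.001111²) = 0.001672

0.0017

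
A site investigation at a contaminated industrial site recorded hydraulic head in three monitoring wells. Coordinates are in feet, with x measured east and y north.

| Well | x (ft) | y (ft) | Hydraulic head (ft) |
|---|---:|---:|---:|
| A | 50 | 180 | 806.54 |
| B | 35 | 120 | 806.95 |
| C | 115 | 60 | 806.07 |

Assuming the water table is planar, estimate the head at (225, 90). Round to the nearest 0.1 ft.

Differences from A: to B (Δx, Δy, Δh) = (-15, -60, +0.41); to C = (65, -120, -0.47).
Determinant of the coordinate differences = (-15)·(-120) − 65·(-60) = 5700.
∂h/∂x = [(+0.41)·(-120) − (-0.47)·(-60)] / 5700 = -0.01358
∂h/∂y = [(-15)·(-0.47) − 65·(+0.41)] / 5700 = -0.003439
h(225, 90) = 806.54 + (-0.01358)·(175) + (-0.003439)·(-90) = 806.54 -2.376 +0.309 = 804.473 ft.

804.5 ft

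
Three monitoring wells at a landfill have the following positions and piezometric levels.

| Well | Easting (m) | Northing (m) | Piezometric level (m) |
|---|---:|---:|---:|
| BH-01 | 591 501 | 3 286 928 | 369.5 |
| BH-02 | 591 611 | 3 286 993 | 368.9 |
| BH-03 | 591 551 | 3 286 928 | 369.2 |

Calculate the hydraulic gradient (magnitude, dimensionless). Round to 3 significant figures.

0.00607

With h = a·x + b·y + c and BH-01 as origin, the differences give:
  110·a + 65·b = -0.6
  50·a + 0·b = -0.3
Eliminate b (×0 and ×65, subtract): -3250·a = 19.50 → a = ∂h/∂x = -0.006000
Back-substitute: b = ∂h/∂y = +0.0009231.
|∇h| = √(-0.006000² + 0.0009231²) = 0.006071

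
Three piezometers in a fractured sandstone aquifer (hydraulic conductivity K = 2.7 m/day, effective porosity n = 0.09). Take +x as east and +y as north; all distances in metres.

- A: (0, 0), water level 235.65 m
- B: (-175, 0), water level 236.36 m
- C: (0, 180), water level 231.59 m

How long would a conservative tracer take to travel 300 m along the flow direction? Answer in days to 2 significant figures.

∂h/∂x = (236.36 − 235.65) / (-175 − 0) = -0.004057
∂h/∂y = (231.59 − 235.65) / (180 − 0) = -0.02256
|∇h| = √(-0.004057² + -0.02256²) = 0.02292
Seepage velocity v = K·i/n = 2.7 × 0.02292 / 0.09 = 0.6876 m/day.
t = 300 / 0.6876 = 436.3 days.

440 days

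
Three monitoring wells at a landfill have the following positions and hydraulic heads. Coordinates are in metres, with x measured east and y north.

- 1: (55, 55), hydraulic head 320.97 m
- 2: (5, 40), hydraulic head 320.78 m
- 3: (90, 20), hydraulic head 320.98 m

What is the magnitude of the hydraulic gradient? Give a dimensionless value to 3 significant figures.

0.00403

Taking 1 as reference: 2−1 = (-50, -15, -0.19); 3−1 = (35, -35, +0.01).
Solve a·Δx + b·Δy = Δh: det = (-50)·(-35) − 35·(-15) = 2275.
∂h/∂x = [(-0.19)·(-35) − (+0.01)·(-15)] / 2275 = +0.002989
∂h/∂y = [(-50)·(+0.01) − 35·(-0.19)] / 2275 = +0.002703
|∇h| = √(0.002989² + 0.002703²) = 0.00403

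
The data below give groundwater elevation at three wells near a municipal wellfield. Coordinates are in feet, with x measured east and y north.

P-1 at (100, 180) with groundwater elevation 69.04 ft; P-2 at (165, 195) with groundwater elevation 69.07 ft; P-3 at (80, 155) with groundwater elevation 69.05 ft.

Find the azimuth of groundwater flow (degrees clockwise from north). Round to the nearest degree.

Differences from P-1: to P-2 (Δx, Δy, Δh) = (65, 15, +0.03); to P-3 = (-20, -25, +0.01).
Determinant of the coordinate differences = 65·(-25) − (-20)·15 = -1325.
∂h/∂x = [(+0.03)·(-25) − (+0.01)·15] / -1325 = +0.0006792
∂h/∂y = [65·(+0.01) − (-20)·(+0.03)] / -1325 = -0.0009434
Flow direction (−∇h) has components (-0.0006792 E, +0.0009434 N).
Azimuth = atan2(E, N) = atan2(-0.0006792, +0.0009434) = 324.2° ≈ 324°.

324°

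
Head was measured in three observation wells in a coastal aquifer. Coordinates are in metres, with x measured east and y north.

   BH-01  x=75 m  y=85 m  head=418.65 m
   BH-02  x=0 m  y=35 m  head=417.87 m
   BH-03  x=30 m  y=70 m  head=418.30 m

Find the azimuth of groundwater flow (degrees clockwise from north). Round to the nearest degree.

213°

Three-point gradient (reference BH-01): Δ to BH-02 = (-75, -50, -0.78), Δ to BH-03 = (-45, -15, -0.35).
∂h/∂x = +0.005156, ∂h/∂y = +0.007867 (det = -1125).
Flow direction (−∇h) has components (-0.005156 E, -0.007867 N).
Azimuth = atan2(E, N) = atan2(-0.005156, -0.007867) = 213.2° ≈ 213°.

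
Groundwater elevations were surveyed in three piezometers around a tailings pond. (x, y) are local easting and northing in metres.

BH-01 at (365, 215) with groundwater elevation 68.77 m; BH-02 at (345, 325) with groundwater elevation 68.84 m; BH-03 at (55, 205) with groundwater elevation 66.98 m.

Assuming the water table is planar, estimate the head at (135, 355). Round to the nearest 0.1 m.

With h = a·x + b·y + c and BH-01 as origin, the differences give:
  (-20)·a + 110·b = +0.07
  (-310)·a + (-10)·b = -1.79
Eliminate b (×(-10) and ×110, subtract): 34300·a = 196.200 → a = ∂h/∂x = +0.005720
Back-substitute: b = ∂h/∂y = +0.001676.
h(135, 355) = 68.77 + (+0.005720)·(-230) + (+0.001676)·(140) = 68.77 -1.316 +0.235 = 67.689 m.

67.7 m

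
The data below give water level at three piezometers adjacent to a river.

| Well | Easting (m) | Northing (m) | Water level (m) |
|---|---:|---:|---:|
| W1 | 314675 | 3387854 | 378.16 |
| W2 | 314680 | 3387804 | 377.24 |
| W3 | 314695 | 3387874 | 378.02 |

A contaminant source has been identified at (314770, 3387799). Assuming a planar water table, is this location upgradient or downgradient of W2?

downgradient

With h = a·x + b·y + c and W1 as origin, the differences give:
  5·a + (-50)·b = -0.92
  20·a + 20·b = -0.14
Eliminate b (×20 and ×(-50), subtract): 1100·a = -25.400 → a = ∂h/∂x = -0.02309
Back-substitute: b = ∂h/∂y = +0.01609.
Head at (314770, 3387799) = 378.16 + (-0.02309)·(95) + (+0.01609)·(-55) = 375.08 m.
That is lower than the 377.24 m at W2, so the point is downgradient.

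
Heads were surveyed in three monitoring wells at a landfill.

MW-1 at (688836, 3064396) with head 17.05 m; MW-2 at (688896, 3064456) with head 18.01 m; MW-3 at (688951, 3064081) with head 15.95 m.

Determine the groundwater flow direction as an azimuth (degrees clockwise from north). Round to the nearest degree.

Taking MW-1 as reference: MW-2−MW-1 = (60, 60, +0.96); MW-3−MW-1 = (115, -315, -1.10).
Solve a·Δx + b·Δy = Δh: det = 60·(-315) − 115·60 = -25800.
∂h/∂x = [(+0.96)·(-315) − (-1.10)·60] / -25800 = +0.009163
∂h/∂y = [60·(-1.10) − 115·(+0.96)] / -25800 = +0.006837
Flow direction (−∇h) has components (-0.009163 E, -0.006837 N).
Azimuth = atan2(E, N) = atan2(-0.009163, -0.006837) = 233.3° ≈ 233°.

233°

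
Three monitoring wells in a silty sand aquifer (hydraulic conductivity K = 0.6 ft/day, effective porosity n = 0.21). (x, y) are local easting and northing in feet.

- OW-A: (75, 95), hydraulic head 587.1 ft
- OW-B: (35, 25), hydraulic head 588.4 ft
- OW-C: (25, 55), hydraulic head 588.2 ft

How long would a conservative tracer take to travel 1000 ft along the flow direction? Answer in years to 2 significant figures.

56 years

Differences from OW-A: to OW-B (Δx, Δy, Δh) = (-40, -70, +1.3); to OW-C = (-50, -40, +1.1).
Solve a·Δx + b·Δy = Δh: det = (-40)·(-40) − (-50)·(-70) = -1900.
∂h/∂x = [(+1.3)·(-40) − (+1.1)·(-70)] / -1900 = -0.01316
∂h/∂y = [(-40)·(+1.1) − (-50)·(+1.3)] / -1900 = -0.01105
|∇h| = √(-0.01316² + -0.01105²) = 0.01718
Seepage velocity v = K·i/n = 0.6 × 0.01718 / 0.21 = 0.04909 ft/day.
t = 1000 / 0.04909 = 2.037e+04 days = 55.8 years.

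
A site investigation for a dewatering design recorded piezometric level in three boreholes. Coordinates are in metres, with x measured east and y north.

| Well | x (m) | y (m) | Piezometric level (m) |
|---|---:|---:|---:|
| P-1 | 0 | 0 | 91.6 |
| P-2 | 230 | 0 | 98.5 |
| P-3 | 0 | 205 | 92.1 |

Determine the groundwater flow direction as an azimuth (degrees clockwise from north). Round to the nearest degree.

∂h/∂x = (98.5 − 91.6) / (230 − 0) = +0.03000
∂h/∂y = (92.1 − 91.6) / (205 − 0) = +0.002439
Flow direction (−∇h) has components (-0.03000 E, -0.002439 N).
Azimuth = atan2(E, N) = atan2(-0.03000, -0.002439) = 265.4° ≈ 265°.

265°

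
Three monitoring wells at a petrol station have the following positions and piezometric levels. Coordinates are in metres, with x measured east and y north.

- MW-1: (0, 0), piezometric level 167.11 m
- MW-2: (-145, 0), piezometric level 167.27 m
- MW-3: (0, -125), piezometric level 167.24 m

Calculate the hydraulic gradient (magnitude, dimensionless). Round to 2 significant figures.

∂h/∂x = (167.27 − 167.11) / (-145 − 0) = -0.001103
∂h/∂y = (167.24 − 167.11) / (-125 − 0) = -0.001040
|∇h| = √(-0.001103² + -0.001040²) = 0.001516

0.0015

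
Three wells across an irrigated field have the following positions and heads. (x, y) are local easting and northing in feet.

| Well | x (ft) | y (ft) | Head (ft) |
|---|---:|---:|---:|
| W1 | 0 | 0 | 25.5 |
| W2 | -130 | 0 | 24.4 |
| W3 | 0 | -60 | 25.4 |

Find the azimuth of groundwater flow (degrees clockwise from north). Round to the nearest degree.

∂h/∂x = (24.4 − 25.5) / (-130 − 0) = +0.008462
∂h/∂y = (25.4 − 25.5) / (-60 − 0) = +0.001667
Flow direction (−∇h) has components (-0.008462 E, -0.001667 N).
Azimuth = atan2(E, N) = atan2(-0.008462, -0.001667) = 258.9° ≈ 259°.

259°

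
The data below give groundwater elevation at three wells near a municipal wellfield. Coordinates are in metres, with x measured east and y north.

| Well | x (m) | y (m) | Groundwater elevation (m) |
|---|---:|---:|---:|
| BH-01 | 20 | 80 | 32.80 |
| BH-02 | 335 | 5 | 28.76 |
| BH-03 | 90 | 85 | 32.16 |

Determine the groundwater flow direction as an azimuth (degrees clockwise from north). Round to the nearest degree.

Differences from BH-01: to BH-02 (Δx, Δy, Δh) = (315, -75, -4.04); to BH-03 = (70, 5, -0.64).
Determinant of the coordinate differences = 315·5 − 70·(-75) = 6825.
∂h/∂x = [(-4.04)·5 − (-0.64)·(-75)] / 6825 = -0.009993
∂h/∂y = [315·(-0.64) − 70·(-4.04)] / 6825 = +0.01190
Flow direction (−∇h) has components (+0.009993 E, -0.01190 N).
Azimuth = atan2(E, N) = atan2(+0.009993, -0.01190) = 140.0° ≈ 140°.

140°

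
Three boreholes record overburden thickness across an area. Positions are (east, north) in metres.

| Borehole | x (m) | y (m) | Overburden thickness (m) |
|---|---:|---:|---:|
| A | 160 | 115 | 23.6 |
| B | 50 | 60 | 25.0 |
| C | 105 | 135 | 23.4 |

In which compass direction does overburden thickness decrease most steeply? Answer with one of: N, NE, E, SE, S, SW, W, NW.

N

Three-point gradient (reference A): Δ to B = (-110, -55, +1.4), Δ to C = (-55, 20, -0.2).
∂d/∂x = -0.003254, ∂d/∂y = -0.01895 (det = -5225).
Steepest decrease is along −∇f = (+0.003254 E, +0.01895 N) → north.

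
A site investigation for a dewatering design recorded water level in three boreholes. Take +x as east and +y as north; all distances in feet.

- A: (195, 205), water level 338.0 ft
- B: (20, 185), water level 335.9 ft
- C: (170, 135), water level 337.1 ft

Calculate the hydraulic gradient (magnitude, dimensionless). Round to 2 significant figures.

With h = a·x + b·y + c and A as origin, the differences give:
  (-175)·a + (-20)·b = -2.1
  (-25)·a + (-70)·b = -0.9
Eliminate b (×(-70) and ×(-20), subtract): 11750·a = 129.00 → a = ∂h/∂x = +0.01098
Back-substitute: b = ∂h/∂y = +0.008936.
|∇h| = √(0.01098² + 0.008936²) = 0.01416

0.014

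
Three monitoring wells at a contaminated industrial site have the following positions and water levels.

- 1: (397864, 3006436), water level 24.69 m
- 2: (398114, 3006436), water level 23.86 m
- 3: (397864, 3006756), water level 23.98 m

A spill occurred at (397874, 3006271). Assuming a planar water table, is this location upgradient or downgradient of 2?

∂h/∂x = (23.86 − 24.69) / (398114 − 397864) = -0.003320
∂h/∂y = (23.98 − 24.69) / (3006756 − 3006436) = -0.002219
Head at (397874, 3006271) = 24.69 + (-0.003320)·(10) + (-0.002219)·(-165) = 25.02 m.
That is higher than the 23.86 m at 2, so the point is upgradient.

upgradient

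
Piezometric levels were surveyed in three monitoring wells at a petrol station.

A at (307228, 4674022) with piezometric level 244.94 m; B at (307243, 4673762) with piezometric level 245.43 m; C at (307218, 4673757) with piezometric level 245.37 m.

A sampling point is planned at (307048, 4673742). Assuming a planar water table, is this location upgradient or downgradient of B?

downgradient

Differences from A: to B (Δx, Δy, Δh) = (15, -260, +0.49); to C = (-10, -265, +0.43).
Determinant of the coordinate differences = 15·(-265) − (-10)·(-260) = -6575.
∂h/∂x = [(+0.49)·(-265) − (+0.43)·(-260)] / -6575 = +0.002745
∂h/∂y = [15·(+0.43) − (-10)·(+0.49)] / -6575 = -0.001726
Head at (307048, 4673742) = 244.94 + (+0.002745)·(-180) + (-0.001726)·(-280) = 244.93 m.
That is lower than the 245.43 m at B, so the point is downgradient.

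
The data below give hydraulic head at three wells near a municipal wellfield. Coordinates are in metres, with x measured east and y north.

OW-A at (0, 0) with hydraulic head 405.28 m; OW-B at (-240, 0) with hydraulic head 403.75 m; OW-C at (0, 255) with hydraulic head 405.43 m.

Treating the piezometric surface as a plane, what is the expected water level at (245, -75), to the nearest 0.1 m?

406.8 m

∂h/∂x = (403.75 − 405.28) / (-240 − 0) = +0.006375
∂h/∂y = (405.43 − 405.28) / (255 − 0) = +0.0005882
h(245, -75) = 405.28 + (+0.006375)·(245) + (+0.0005882)·(-75) = 405.28 +1.562 -0.044 = 406.798 m.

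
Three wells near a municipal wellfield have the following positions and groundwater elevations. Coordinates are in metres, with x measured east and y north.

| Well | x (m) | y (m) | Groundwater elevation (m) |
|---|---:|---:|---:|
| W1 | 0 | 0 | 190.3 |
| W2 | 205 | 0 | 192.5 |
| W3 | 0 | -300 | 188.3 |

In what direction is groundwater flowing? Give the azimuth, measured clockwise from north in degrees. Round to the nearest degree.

∂h/∂x = (192.5 − 190.3) / (205 − 0) = +0.01073
∂h/∂y = (188.3 − 190.3) / (-300 − 0) = +0.006667
Flow direction (−∇h) has components (-0.01073 E, -0.006667 N).
Azimuth = atan2(E, N) = atan2(-0.01073, -0.006667) = 238.2° ≈ 238°.

238°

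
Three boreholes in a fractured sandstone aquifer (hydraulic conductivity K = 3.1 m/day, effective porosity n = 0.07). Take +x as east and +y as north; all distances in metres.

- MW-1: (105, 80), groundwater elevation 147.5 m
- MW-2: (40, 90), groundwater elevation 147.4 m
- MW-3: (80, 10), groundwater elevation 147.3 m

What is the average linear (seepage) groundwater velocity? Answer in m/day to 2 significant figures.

0.13 m/day

Differences from MW-1: to MW-2 (Δx, Δy, Δh) = (-65, 10, -0.1); to MW-3 = (-25, -70, -0.2).
Determinant of the coordinate differences = (-65)·(-70) − (-25)·10 = 4800.
∂h/∂x = [(-0.1)·(-70) − (-0.2)·10] / 4800 = +0.001875
∂h/∂y = [(-65)·(-0.2) − (-25)·(-0.1)] / 4800 = +0.002187
|∇h| = √(0.001875² + 0.002187²) = 0.002881
Seepage velocity v = K·i/n = 3.1 × 0.002881 / 0.07 = 0.1276 m/day.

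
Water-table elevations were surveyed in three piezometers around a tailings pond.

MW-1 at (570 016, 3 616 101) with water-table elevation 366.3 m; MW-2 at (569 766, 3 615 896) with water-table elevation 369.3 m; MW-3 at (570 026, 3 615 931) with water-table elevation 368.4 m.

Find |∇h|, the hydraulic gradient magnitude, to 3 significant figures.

Differences from MW-1: to MW-2 (Δx, Δy, Δh) = (-250, -205, +3.0); to MW-3 = (10, -170, +2.1).
Determinant of the coordinate differences = (-250)·(-170) − 10·(-205) = 44550.
∂h/∂x = [(+3.0)·(-170) − (+2.1)·(-205)] / 44550 = -0.001785
∂h/∂y = [(-250)·(+2.1) − 10·(+3.0)] / 44550 = -0.01246
|∇h| = √(-0.001785² + -0.01246²) = 0.01259

0.0126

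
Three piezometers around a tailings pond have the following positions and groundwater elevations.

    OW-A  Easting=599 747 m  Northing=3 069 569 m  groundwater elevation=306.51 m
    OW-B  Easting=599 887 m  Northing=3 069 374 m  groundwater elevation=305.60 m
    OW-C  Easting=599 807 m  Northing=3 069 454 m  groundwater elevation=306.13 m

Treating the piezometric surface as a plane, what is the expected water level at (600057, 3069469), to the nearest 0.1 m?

304.4 m

Differences from OW-A: to OW-B (Δx, Δy, Δh) = (140, -195, -0.91); to OW-C = (60, -115, -0.38).
Solve a·Δx + b·Δy = Δh: det = 140·(-115) − 60·(-195) = -4400.
∂h/∂x = [(-0.91)·(-115) − (-0.38)·(-195)] / -4400 = -0.006943
∂h/∂y = [140·(-0.38) − 60·(-0.91)] / -4400 = -0.0003182
h(600057, 3069469) = 306.51 + (-0.006943)·(310) + (-0.0003182)·(-100) = 306.51 -2.152 +0.032 = 304.389 m.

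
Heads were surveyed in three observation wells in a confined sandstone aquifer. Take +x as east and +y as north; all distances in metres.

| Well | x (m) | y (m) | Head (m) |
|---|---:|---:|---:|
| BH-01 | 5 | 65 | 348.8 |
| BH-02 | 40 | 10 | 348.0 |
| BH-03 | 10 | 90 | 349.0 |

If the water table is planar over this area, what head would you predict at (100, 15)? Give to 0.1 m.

With h = a·x + b·y + c and BH-01 as origin, the differences give:
  35·a + (-55)·b = -0.8
  5·a + 25·b = +0.2
Eliminate b (×25 and ×(-55), subtract): 1150·a = -9.00 → a = ∂h/∂x = -0.007826
Back-substitute: b = ∂h/∂y = +0.009565.
h(100, 15) = 348.8 + (-0.007826)·(95) + (+0.009565)·(-50) = 348.8 -0.743 -0.478 = 347.578 m.

347.6 m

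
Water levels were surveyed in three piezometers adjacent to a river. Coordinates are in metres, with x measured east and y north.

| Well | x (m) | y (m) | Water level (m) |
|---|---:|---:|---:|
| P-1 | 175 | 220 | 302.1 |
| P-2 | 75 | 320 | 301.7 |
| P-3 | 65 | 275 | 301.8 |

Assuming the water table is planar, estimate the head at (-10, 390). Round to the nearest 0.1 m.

With h = a·x + b·y + c and P-1 as origin, the differences give:
  (-100)·a + 100·b = -0.4
  (-110)·a + 55·b = -0.3
Eliminate b (×55 and ×100, subtract): 5500·a = 8.00 → a = ∂h/∂x = +0.001455
Back-substitute: b = ∂h/∂y = -0.002545.
h(-10, 390) = 302.1 + (+0.001455)·(-185) + (-0.002545)·(170) = 302.1 -0.269 -0.433 = 301.398 m.

301.4 m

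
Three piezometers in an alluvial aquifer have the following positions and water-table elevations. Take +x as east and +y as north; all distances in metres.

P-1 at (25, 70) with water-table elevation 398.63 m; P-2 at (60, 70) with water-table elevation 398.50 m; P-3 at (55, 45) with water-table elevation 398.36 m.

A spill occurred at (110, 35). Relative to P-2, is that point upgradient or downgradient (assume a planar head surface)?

downgradient

Differences from P-1: to P-2 (Δx, Δy, Δh) = (35, 0, -0.13); to P-3 = (30, -25, -0.27).
Determinant of the coordinate differences = 35·(-25) − 30·0 = -875.
∂h/∂x = [(-0.13)·(-25) − (-0.27)·0] / -875 = -0.003714
∂h/∂y = [35·(-0.27) − 30·(-0.13)] / -875 = +0.006343
Head at (110, 35) = 398.63 + (-0.003714)·(85) + (+0.006343)·(-35) = 398.09 m.
That is lower than the 398.50 m at P-2, so the point is downgradient.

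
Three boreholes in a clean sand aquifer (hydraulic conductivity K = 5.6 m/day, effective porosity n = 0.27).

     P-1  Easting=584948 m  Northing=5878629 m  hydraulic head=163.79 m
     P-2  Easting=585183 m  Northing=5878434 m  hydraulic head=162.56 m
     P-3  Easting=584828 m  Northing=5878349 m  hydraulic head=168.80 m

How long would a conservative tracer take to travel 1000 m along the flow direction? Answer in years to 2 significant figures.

7.0 years

Taking P-1 as reference: P-2−P-1 = (235, -195, -1.23); P-3−P-1 = (-120, -280, +5.01).
Determinant of the coordinate differences = 235·(-280) − (-120)·(-195) = -89200.
∂h/∂x = [(-1.23)·(-280) − (+5.01)·(-195)] / -89200 = -0.01481
∂h/∂y = [235·(+5.01) − (-120)·(-1.23)] / -89200 = -0.01154
|∇h| = √(-0.01481² + -0.01154²) = 0.01878
Seepage velocity v = K·i/n = 5.6 × 0.01878 / 0.27 = 0.3895 m/day.
t = 1000 / 0.3895 = 2567 days = 7.03 years.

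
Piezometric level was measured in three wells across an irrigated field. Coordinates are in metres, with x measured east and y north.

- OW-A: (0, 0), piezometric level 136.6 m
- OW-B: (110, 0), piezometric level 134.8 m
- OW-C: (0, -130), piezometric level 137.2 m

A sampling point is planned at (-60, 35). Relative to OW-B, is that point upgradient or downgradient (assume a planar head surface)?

upgradient

∂h/∂x = (134.8 − 136.6) / (110 − 0) = -0.01636
∂h/∂y = (137.2 − 136.6) / (-130 − 0) = -0.004615
Head at (-60, 35) = 136.6 + (-0.01636)·(-60) + (-0.004615)·(35) = 137.42 m.
That is higher than the 134.8 m at OW-B, so the point is upgradient.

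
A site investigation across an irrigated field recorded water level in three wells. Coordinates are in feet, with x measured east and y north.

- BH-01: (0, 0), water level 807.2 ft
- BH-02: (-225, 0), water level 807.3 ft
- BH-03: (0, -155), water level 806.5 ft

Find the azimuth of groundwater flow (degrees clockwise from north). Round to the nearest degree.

∂h/∂x = (807.3 − 807.2) / (-225 − 0) = -0.0004444
∂h/∂y = (806.5 − 807.2) / (-155 − 0) = +0.004516
Flow direction (−∇h) has components (+0.0004444 E, -0.004516 N).
Azimuth = atan2(E, N) = atan2(+0.0004444, -0.004516) = 174.4° ≈ 174°.

174°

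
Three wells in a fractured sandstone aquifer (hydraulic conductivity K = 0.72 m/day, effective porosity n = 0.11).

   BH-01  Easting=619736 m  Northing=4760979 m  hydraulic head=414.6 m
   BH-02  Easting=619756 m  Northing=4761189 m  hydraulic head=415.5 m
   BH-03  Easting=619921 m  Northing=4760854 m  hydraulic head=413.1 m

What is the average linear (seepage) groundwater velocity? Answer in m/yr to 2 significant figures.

Differences from BH-01: to BH-02 (Δx, Δy, Δh) = (20, 210, +0.9); to BH-03 = (185, -125, -1.5).
Solve a·Δx + b·Δy = Δh: det = 20·(-125) − 185·210 = -41350.
∂h/∂x = [(+0.9)·(-125) − (-1.5)·210] / -41350 = -0.004897
∂h/∂y = [20·(-1.5) − 185·(+0.9)] / -41350 = +0.004752
|∇h| = √(-0.004897² + 0.004752²) = 0.006824
Seepage velocity v = K·i/n = 0.72 × 0.006824 / 0.11 = 0.04467 m/day = 16.32 m/yr.

16 m/yr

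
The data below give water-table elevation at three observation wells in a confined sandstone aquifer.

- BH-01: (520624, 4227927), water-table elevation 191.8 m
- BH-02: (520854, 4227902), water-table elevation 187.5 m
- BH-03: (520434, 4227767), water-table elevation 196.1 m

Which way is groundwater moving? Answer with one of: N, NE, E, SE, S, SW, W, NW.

Taking BH-01 as reference: BH-02−BH-01 = (230, -25, -4.3); BH-03−BH-01 = (-190, -160, +4.3).
Solve a·Δx + b·Δy = Δh: det = 230·(-160) − (-190)·(-25) = -41550.
∂h/∂x = [(-4.3)·(-160) − (+4.3)·(-25)] / -41550 = -0.01915
∂h/∂y = [230·(+4.3) − (-190)·(-4.3)] / -41550 = -0.004140
Flow = −∇h = (+0.01915 east, +0.004140 north), which points east.

E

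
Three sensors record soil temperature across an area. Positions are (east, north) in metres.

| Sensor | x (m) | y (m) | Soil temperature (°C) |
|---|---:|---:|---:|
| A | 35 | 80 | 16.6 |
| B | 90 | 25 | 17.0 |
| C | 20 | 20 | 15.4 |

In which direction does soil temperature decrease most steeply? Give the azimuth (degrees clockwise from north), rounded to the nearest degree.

236°

With T = a·x + b·y + c and A as origin, the differences give:
  55·a + (-55)·b = +0.4
  (-15)·a + (-60)·b = -1.2
Eliminate b (×(-60) and ×(-55), subtract): -4125·a = -90.00 → a = ∂T/∂x = +0.02182
Back-substitute: b = ∂T/∂y = +0.01455.
Steepest decrease is along −∇f: components (-0.02182 E, -0.01455 N).
Azimuth = atan2(-0.02182, -0.01455) = 236.3° ≈ 236°.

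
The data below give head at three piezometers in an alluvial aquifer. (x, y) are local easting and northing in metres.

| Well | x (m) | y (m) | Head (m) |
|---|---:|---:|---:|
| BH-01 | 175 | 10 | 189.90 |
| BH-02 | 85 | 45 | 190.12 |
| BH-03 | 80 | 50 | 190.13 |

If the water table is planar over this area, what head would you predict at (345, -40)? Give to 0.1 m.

189.5 m

Taking BH-01 as reference: BH-02−BH-01 = (-90, 35, +0.22); BH-03−BH-01 = (-95, 40, +0.23).
Solve a·Δx + b·Δy = Δh: det = (-90)·40 − (-95)·35 = -275.
∂h/∂x = [(+0.22)·40 − (+0.23)·35] / -275 = -0.002727
∂h/∂y = [(-90)·(+0.23) − (-95)·(+0.22)] / -275 = -0.0007273
h(345, -40) = 189.90 + (-0.002727)·(170) + (-0.0007273)·(-50) = 189.90 -0.464 +0.036 = 189.473 m.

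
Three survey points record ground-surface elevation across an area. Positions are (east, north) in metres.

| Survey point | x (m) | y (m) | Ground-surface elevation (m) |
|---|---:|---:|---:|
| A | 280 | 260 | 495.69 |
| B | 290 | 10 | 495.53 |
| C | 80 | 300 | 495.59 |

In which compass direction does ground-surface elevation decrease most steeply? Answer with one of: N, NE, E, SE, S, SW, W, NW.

Differences from A: to B (Δx, Δy, Δh) = (10, -250, -0.16); to C = (-200, 40, -0.10).
Solve a·Δx + b·Δy = Δz: det = 10·40 − (-200)·(-250) = -49600.
∂z/∂x = [(-0.16)·40 − (-0.10)·(-250)] / -49600 = +0.0006331
∂z/∂y = [10·(-0.10) − (-200)·(-0.16)] / -49600 = +0.0006653
Steepest decrease is along −∇f = (-0.0006331 E, -0.0006653 N) → southwest.

SW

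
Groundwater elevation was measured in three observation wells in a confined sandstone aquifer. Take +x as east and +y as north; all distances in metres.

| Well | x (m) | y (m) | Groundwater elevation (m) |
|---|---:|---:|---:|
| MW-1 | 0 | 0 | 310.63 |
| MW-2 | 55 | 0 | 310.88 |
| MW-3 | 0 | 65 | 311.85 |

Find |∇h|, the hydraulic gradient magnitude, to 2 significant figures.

∂h/∂x = (310.88 − 310.63) / (55 − 0) = +0.004545
∂h/∂y = (311.85 − 310.63) / (65 − 0) = +0.01877
|∇h| = √(0.004545² + 0.01877²) = 0.01931

0.019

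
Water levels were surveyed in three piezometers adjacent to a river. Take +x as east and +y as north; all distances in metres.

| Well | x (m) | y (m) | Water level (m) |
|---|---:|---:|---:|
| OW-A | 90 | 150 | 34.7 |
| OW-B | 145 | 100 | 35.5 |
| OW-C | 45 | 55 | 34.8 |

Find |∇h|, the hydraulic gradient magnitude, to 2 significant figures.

0.011

Taking OW-A as reference: OW-B−OW-A = (55, -50, +0.8); OW-C−OW-A = (-45, -95, +0.1).
Determinant of the coordinate differences = 55·(-95) − (-45)·(-50) = -7475.
∂h/∂x = [(+0.8)·(-95) − (+0.1)·(-50)] / -7475 = +0.009498
∂h/∂y = [55·(+0.1) − (-45)·(+0.8)] / -7475 = -0.005552
|∇h| = √(0.009498² + -0.005552²) = 0.011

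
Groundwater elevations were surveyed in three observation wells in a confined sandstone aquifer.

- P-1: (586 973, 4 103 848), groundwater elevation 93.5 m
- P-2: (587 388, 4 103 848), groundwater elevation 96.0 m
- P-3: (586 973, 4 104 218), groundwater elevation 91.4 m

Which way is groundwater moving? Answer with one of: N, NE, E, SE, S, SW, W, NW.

NW

∂h/∂x = (96.0 − 93.5) / (587388 − 586973) = +0.006024
∂h/∂y = (91.4 − 93.5) / (4104218 − 4103848) = -0.005676
Flow = −∇h = (-0.006024 east, +0.005676 north), which points northwest.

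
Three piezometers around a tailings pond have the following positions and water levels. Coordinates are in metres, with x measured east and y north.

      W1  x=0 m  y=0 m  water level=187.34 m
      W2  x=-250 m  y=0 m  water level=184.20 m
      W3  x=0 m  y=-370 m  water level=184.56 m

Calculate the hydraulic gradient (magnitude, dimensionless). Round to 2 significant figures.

0.015

∂h/∂x = (184.20 − 187.34) / (-250 − 0) = +0.01256
∂h/∂y = (184.56 − 187.34) / (-370 − 0) = +0.007514
|∇h| = √(0.01256² + 0.007514²) = 0.01464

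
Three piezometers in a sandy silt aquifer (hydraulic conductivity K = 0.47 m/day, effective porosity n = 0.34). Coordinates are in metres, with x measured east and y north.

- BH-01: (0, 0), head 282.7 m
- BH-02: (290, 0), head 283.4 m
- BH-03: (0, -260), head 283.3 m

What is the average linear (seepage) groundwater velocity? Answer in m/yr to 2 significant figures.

∂h/∂x = (283.4 − 282.7) / (290 − 0) = +0.002414
∂h/∂y = (283.3 − 282.7) / (-260 − 0) = -0.002308
|∇h| = √(0.002414² + -0.002308²) = 0.00334
Seepage velocity v = K·i/n = 0.47 × 0.00334 / 0.34 = 0.004617 m/day = 1.686 m/yr.

1.7 m/yr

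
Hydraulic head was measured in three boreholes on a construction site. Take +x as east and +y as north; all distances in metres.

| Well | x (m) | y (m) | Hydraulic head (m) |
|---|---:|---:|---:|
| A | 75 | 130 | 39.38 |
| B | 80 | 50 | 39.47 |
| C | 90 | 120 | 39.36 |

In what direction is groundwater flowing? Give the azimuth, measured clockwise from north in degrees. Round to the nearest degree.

060°

Three-point gradient (reference A): Δ to B = (5, -80, +0.09), Δ to C = (15, -10, -0.02).
∂h/∂x = -0.002174, ∂h/∂y = -0.001261 (det = 1150).
Flow direction (−∇h) has components (+0.002174 E, +0.001261 N).
Azimuth = atan2(E, N) = atan2(+0.002174, +0.001261) = 59.9° ≈ 060°.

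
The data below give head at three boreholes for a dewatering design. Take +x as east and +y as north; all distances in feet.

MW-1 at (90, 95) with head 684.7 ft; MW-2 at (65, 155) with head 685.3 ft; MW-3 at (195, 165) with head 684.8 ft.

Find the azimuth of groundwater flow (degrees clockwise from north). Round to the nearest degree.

With h = a·x + b·y + c and MW-1 as origin, the differences give:
  (-25)·a + 60·b = +0.6
  105·a + 70·b = +0.1
Eliminate b (×70 and ×60, subtract): -8050·a = 36.00 → a = ∂h/∂x = -0.004472
Back-substitute: b = ∂h/∂y = +0.008137.
Flow direction (−∇h) has components (+0.004472 E, -0.008137 N).
Azimuth = atan2(E, N) = atan2(+0.004472, -0.008137) = 151.2° ≈ 151°.

151°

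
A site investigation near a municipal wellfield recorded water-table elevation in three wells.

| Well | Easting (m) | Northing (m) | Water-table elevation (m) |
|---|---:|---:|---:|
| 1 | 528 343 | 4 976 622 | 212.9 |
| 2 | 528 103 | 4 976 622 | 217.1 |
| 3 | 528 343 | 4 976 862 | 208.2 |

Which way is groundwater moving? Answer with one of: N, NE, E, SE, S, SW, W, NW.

∂h/∂x = (217.1 − 212.9) / (528103 − 528343) = -0.01750
∂h/∂y = (208.2 − 212.9) / (4976862 − 4976622) = -0.01958
Flow = −∇h = (+0.01750 east, +0.01958 north), which points northeast.

NE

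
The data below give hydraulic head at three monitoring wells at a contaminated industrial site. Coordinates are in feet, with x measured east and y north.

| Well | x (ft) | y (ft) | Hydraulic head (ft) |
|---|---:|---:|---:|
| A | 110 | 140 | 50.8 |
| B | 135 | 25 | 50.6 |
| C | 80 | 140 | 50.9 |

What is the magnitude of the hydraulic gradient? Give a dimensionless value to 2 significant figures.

Differences from A: to B (Δx, Δy, Δh) = (25, -115, -0.2); to C = (-30, 0, +0.1).
Solve a·Δx + b·Δy = Δh: det = 25·0 − (-30)·(-115) = -3450.
∂h/∂x = [(-0.2)·0 − (+0.1)·(-115)] / -3450 = -0.003333
∂h/∂y = [25·(+0.1) − (-30)·(-0.2)] / -3450 = +0.001014
|∇h| = √(-0.003333² + 0.001014²) = 0.003484

0.0035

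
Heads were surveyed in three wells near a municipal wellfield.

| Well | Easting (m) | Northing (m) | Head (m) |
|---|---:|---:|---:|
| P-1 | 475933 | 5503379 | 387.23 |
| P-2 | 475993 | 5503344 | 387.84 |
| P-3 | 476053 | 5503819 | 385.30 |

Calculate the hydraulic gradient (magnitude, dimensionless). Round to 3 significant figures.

Three-point gradient (reference P-1): Δ to P-2 = (60, -35, +0.61), Δ to P-3 = (120, 440, -1.93).
∂h/∂x = +0.006564, ∂h/∂y = -0.006176 (det = 30600).
|∇h| = √(0.006564² + -0.006176²) = 0.009013

0.00901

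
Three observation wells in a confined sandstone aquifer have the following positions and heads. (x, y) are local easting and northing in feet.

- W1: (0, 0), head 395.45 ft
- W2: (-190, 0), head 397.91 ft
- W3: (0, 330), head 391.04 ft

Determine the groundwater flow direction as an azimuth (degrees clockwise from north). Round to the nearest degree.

∂h/∂x = (397.91 − 395.45) / (-190 − 0) = -0.01295
∂h/∂y = (391.04 − 395.45) / (330 − 0) = -0.01336
Flow direction (−∇h) has components (+0.01295 E, +0.01336 N).
Azimuth = atan2(E, N) = atan2(+0.01295, +0.01336) = 44.1° ≈ 044°.

044°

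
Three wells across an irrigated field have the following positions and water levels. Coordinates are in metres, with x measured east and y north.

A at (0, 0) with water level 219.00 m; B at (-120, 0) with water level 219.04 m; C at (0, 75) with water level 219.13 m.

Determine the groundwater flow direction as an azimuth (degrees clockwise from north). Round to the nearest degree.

169°

∂h/∂x = (219.04 − 219.00) / (-120 − 0) = -0.0003333
∂h/∂y = (219.13 − 219.00) / (75 − 0) = +0.001733
Flow direction (−∇h) has components (+0.0003333 E, -0.001733 N).
Azimuth = atan2(E, N) = atan2(+0.0003333, -0.001733) = 169.1° ≈ 169°.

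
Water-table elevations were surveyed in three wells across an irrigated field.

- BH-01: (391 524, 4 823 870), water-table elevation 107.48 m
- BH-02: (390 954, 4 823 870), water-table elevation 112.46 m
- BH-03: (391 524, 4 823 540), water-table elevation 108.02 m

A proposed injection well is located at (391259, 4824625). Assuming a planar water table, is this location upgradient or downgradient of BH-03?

∂h/∂x = (112.46 − 107.48) / (390954 − 391524) = -0.008737
∂h/∂y = (108.02 − 107.48) / (4823540 − 4823870) = -0.001636
Head at (391259, 4824625) = 107.48 + (-0.008737)·(-265) + (-0.001636)·(755) = 108.56 m.
That is higher than the 108.02 m at BH-03, so the point is upgradient.

upgradient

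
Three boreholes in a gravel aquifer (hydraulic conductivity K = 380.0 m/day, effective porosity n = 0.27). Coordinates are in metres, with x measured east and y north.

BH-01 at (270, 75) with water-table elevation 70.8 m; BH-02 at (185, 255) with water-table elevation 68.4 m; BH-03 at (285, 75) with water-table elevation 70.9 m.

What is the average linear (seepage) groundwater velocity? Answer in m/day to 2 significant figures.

17 m/day

With h = a·x + b·y + c and BH-01 as origin, the differences give:
  (-85)·a + 180·b = -2.4
  15·a + 0·b = +0.1
Eliminate b (×0 and ×180, subtract): -2700·a = -18.00 → a = ∂h/∂x = +0.006667
Back-substitute: b = ∂h/∂y = -0.01019.
|∇h| = √(0.006667² + -0.01019²) = 0.01218
Seepage velocity v = K·i/n = 380.0 × 0.01218 / 0.27 = 17.14 m/day.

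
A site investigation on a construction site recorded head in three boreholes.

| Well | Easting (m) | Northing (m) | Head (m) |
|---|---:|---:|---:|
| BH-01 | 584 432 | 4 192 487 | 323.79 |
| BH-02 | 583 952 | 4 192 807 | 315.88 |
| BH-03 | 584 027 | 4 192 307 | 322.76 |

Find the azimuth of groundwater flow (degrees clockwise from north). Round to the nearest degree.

Differences from BH-01: to BH-02 (Δx, Δy, Δh) = (-480, 320, -7.91); to BH-03 = (-405, -180, -1.03).
Determinant of the coordinate differences = (-480)·(-180) − (-405)·320 = 216000.
∂h/∂x = [(-7.91)·(-180) − (-1.03)·320] / 216000 = +0.008118
∂h/∂y = [(-480)·(-1.03) − (-405)·(-7.91)] / 216000 = -0.01254
Flow direction (−∇h) has components (-0.008118 E, +0.01254 N).
Azimuth = atan2(E, N) = atan2(-0.008118, +0.01254) = 327.1° ≈ 327°.

327°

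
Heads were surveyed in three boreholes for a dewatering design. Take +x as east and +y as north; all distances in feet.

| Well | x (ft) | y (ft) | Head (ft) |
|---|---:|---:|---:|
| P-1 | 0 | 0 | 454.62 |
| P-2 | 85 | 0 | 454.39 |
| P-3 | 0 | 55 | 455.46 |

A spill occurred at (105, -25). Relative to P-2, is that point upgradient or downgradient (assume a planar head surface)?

∂h/∂x = (454.39 − 454.62) / (85 − 0) = -0.002706
∂h/∂y = (455.46 − 454.62) / (55 − 0) = +0.01527
Head at (105, -25) = 454.62 + (-0.002706)·(105) + (+0.01527)·(-25) = 453.95 ft.
That is lower than the 454.39 ft at P-2, so the point is downgradient.

downgradient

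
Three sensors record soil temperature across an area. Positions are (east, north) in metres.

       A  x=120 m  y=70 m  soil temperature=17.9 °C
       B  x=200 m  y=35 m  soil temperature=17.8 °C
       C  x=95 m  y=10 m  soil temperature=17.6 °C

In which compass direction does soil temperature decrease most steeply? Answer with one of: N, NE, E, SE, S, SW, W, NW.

Differences from A: to B (Δx, Δy, Δh) = (80, -35, -0.1); to C = (-25, -60, -0.3).
Solve a·Δx + b·Δy = ΔT: det = 80·(-60) − (-25)·(-35) = -5675.
∂T/∂x = [(-0.1)·(-60) − (-0.3)·(-35)] / -5675 = +0.0007930
∂T/∂y = [80·(-0.3) − (-25)·(-0.1)] / -5675 = +0.004670
Steepest decrease is along −∇f = (-0.0007930 E, -0.004670 N) → south.

S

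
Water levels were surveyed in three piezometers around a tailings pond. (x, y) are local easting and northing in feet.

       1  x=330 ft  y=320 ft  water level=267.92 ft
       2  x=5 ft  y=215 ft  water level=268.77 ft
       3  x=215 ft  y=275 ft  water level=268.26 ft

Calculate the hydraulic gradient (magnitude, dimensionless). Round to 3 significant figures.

Three-point gradient (reference 1): Δ to 2 = (-325, -105, +0.85), Δ to 3 = (-115, -45, +0.34).
∂h/∂x = -0.001000, ∂h/∂y = -0.005000 (det = 2550).
|∇h| = √(-0.001000² + -0.005000²) = 0.005099

0.00510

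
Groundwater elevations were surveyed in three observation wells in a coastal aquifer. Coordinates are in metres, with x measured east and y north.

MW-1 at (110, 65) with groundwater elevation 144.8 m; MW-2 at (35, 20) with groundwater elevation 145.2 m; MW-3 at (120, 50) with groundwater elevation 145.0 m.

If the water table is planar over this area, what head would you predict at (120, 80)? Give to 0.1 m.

144.6 m

With h = a·x + b·y + c and MW-1 as origin, the differences give:
  (-75)·a + (-45)·b = +0.4
  10·a + (-15)·b = +0.2
Eliminate b (×(-15) and ×(-45), subtract): 1575·a = 3.00 → a = ∂h/∂x = +0.001905
Back-substitute: b = ∂h/∂y = -0.01206.
h(120, 80) = 144.8 + (+0.001905)·(10) + (-0.01206)·(15) = 144.8 +0.019 -0.181 = 144.638 m.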